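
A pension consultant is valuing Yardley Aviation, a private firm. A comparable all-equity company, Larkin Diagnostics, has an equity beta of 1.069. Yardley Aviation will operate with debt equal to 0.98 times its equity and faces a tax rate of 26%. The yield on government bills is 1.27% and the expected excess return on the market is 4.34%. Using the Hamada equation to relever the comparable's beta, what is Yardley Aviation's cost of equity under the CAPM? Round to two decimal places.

β_L = β_U × [1 + (1 − t)(D/E)] = 1.069 × [1 + (1 − 0.26) × 0.98]
    = 1.069 × [1 + 0.74 × 0.98] = 1.069 × 1.7252 = 1.8442
E(R) = R_f + β_L × MRP = 1.27% + 1.8442 × 4.34% = 9.27%

9.27%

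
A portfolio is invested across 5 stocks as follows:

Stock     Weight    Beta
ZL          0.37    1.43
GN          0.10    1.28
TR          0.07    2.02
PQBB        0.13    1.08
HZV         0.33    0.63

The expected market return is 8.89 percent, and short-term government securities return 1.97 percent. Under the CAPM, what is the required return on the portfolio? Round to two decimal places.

β_P = Σ w_i β_i = 0.37×1.43 + 0.10×1.28 + 0.07×2.02 + 0.13×1.08 + 0.33×0.63 = 1.1468
MRP = 8.89% − 1.97% = 6.92%
E(R_P) = R_f + β_P × MRP = 1.97% + 1.1468 × 6.92% = 9.91%

9.91%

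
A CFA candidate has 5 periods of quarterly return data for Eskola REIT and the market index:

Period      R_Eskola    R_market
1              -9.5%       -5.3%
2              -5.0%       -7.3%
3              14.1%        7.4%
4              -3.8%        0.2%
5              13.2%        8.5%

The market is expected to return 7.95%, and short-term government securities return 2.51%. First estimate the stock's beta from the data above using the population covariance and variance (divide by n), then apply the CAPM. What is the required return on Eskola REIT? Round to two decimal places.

10.34%

Mean R_i = (-9.5 − 5.0 + 14.1 − 3.8 + 13.2) / 5 = 1.8000%
Mean R_m = (-5.3 − 7.3 + 7.4 + 0.2 + 8.5) / 5 = 0.7000%
Σ(R_i − R̄_i)(R_m − R̄_m) = 296.3300  ⇒  Cov = 296.3300 / 5 = 59.2660
Σ(R_m − R̄_m)² = 205.9800  ⇒  Var(R_m) = 205.9800 / 5 = 41.1960
β = Cov / Var(R_m) = 59.2660 / 41.1960 = 1.4386
MRP = 7.95% − 2.51% = 5.44%
E(R) = R_f + β × MRP = 2.51% + 1.4386 × 5.44% = 10.34%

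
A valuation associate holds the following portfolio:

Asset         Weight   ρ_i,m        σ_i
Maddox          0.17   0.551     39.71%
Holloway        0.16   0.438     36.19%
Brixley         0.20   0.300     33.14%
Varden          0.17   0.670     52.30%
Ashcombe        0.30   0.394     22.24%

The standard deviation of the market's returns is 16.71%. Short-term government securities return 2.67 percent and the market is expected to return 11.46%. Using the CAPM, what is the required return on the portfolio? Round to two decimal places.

11.52%

β_Maddox = 0.551 × 39.71% / 16.71% = 1.3094
β_Holloway = 0.438 × 36.19% / 16.71% = 0.9486
β_Brixley = 0.300 × 33.14% / 16.71% = 0.5950
β_Varden = 0.670 × 52.30% / 16.71% = 2.0970
β_Ashcombe = 0.394 × 22.24% / 16.71% = 0.5244
β_P = Σ w_i β_i = 0.17×1.3094 + 0.16×0.9486 + 0.20×0.5950 + 0.17×2.0970 + 0.30×0.5244 = 1.0072
MRP = 11.46% − 2.67% = 8.79%
E(R_P) = R_f + β_P × MRP = 2.67% + 1.0072 × 8.79% = 11.52%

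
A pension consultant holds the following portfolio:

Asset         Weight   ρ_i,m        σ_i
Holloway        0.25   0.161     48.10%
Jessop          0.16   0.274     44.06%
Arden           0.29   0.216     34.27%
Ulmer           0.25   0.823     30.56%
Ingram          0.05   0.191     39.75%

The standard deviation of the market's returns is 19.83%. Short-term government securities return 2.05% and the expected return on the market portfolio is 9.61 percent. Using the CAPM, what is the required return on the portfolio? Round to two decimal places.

β_Holloway = 0.161 × 48.10% / 19.83% = 0.3905
β_Jessop = 0.274 × 44.06% / 19.83% = 0.6088
β_Arden = 0.216 × 34.27% / 19.83% = 0.3733
β_Ulmer = 0.823 × 30.56% / 19.83% = 1.2683
β_Ingram = 0.191 × 39.75% / 19.83% = 0.3829
β_P = Σ w_i β_i = 0.25×0.3905 + 0.16×0.6088 + 0.29×0.3733 + 0.25×1.2683 + 0.05×0.3829 = 0.6395
MRP = 9.61% − 2.05% = 7.56%
E(R_P) = R_f + β_P × MRP = 2.05% + 0.6395 × 7.56% = 6.88%

6.88%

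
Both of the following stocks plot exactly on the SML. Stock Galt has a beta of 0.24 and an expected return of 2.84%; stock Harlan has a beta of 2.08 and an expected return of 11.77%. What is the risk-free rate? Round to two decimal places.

Both satisfy E(R) = R_f + β·MRP, so the slope of the SML is
MRP = (11.77% − 2.84%) / (2.08 − 0.24) = 8.93% / 1.84 = 4.8533%
R_f = E(R_Galt) − β_Galt·MRP = 2.84% − 0.24 × 4.8533% = 1.6752%

1.68%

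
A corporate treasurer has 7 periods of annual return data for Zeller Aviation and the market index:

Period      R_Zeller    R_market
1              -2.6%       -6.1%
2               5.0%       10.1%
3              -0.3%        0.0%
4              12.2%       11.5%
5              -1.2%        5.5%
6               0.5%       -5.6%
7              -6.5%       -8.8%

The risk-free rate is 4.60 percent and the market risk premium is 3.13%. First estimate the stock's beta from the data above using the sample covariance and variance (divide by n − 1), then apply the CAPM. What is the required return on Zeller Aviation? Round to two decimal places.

6.52%

Mean R_i = (-2.6 + 5.0 − 0.3 + 12.2 − 1.2 + 0.5 − 6.5) / 7 = 1.0143%
Mean R_m = (-6.1 + 10.1 + 0.0 + 11.5 + 5.5 − 5.6 − 8.8) / 7 = 0.9429%
Σ(R_i − R̄_i)(R_m − R̄_m) = 247.7657  ⇒  Cov = 247.7657 / 6 = 41.2943
Σ(R_m − R̄_m)² = 404.2971  ⇒  Var(R_m) = 404.2971 / 6 = 67.3829
β = Cov / Var(R_m) = 41.2943 / 67.3829 = 0.6128
E(R) = R_f + β × MRP = 4.60% + 0.6128 × 3.13% = 6.52%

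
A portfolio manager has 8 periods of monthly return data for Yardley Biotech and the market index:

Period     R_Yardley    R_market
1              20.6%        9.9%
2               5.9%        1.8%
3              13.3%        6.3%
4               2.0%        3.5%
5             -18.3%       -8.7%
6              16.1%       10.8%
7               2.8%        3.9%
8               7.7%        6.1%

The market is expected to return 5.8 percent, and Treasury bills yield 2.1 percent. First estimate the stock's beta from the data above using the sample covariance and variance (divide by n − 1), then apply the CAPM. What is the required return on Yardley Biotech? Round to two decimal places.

Mean R_i = (20.6 + 5.9 + 13.3 + 2.0 − 18.3 + 16.1 + 2.8 + 7.7) / 8 = 6.2625%
Mean R_m = (9.9 + 1.8 + 6.3 + 3.5 − 8.7 + 10.8 + 3.9 + 6.1) / 8 = 4.2000%
Σ(R_i − R̄_i)(R_m − R̄_m) = 485.9100  ⇒  Cov = 485.9100 / 7 = 69.4157
Σ(R_m − R̄_m)² = 256.8200  ⇒  Var(R_m) = 256.8200 / 7 = 36.6886
β = Cov / Var(R_m) = 69.4157 / 36.6886 = 1.8920
MRP = 5.8% − 2.1% = 3.70%
E(R) = R_f + β × MRP = 2.1% + 1.8920 × 3.7% = 9.10%

9.10%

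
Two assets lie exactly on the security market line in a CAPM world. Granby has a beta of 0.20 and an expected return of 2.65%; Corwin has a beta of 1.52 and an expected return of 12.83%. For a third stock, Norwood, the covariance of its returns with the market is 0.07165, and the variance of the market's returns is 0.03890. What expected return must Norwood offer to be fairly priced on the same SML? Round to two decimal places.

MRP = (12.83% − 2.65%) / (1.52 − 0.20) = 7.7121%
R_f = 2.65% − 0.20 × 7.7121% = 1.1076%
β_Norwood = Cov / Var(R_m) = 0.07165 / 0.03890 = 1.8419
E(R_Norwood) = R_f + β × MRP = 1.1076% + 1.8419 × 7.7121% = 15.31%

15.31%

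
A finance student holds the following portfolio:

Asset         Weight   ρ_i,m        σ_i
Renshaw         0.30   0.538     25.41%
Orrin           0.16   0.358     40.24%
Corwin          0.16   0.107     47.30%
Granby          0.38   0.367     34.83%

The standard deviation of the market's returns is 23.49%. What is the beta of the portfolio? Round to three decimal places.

0.514

β_Renshaw = 0.538 × 25.41% / 23.49% = 0.5820
β_Orrin = 0.358 × 40.24% / 23.49% = 0.6133
β_Corwin = 0.107 × 47.30% / 23.49% = 0.2155
β_Granby = 0.367 × 34.83% / 23.49% = 0.5442
β_P = Σ w_i β_i = 0.30×0.5820 + 0.16×0.6133 + 0.16×0.2155 + 0.38×0.5442 = 0.5140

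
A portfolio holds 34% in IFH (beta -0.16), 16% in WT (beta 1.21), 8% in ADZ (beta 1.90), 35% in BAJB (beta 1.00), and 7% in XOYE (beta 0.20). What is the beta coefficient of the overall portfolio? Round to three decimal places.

0.655

β_P = Σ w_i β_i = 0.34×-0.16 + 0.16×1.21 + 0.08×1.90 + 0.35×1.00 + 0.07×0.20 = 0.6552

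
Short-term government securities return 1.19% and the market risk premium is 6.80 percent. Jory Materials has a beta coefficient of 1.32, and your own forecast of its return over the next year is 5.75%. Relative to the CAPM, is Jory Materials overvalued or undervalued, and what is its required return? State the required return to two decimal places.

Required return = R_f + β·MRP = 1.19% + 1.32 × 6.80% = 10.17%
Forecast 5.75% < required 10.17% → the stock plots below the SML → overvalued.

Overvalued; required return 10.17%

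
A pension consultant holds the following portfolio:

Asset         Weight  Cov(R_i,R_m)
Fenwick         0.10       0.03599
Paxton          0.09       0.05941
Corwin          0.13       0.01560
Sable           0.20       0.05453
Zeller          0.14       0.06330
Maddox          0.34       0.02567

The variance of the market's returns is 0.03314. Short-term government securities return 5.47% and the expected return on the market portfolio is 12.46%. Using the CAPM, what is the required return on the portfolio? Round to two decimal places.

β_Fenwick = 0.03599 / 0.03314 = 1.0860
β_Paxton = 0.05941 / 0.03314 = 1.7927
β_Corwin = 0.01560 / 0.03314 = 0.4707
β_Sable = 0.05453 / 0.03314 = 1.6454
β_Zeller = 0.06330 / 0.03314 = 1.9101
β_Maddox = 0.02567 / 0.03314 = 0.7746
β_P = Σ w_i β_i = 0.10×1.0860 + 0.09×1.7927 + 0.13×0.4707 + 0.20×1.6454 + 0.14×1.9101 + 0.34×0.7746 = 1.1910
MRP = 12.46% − 5.47% = 6.99%
E(R_P) = R_f + β_P × MRP = 5.47% + 1.1910 × 6.99% = 13.80%

13.80%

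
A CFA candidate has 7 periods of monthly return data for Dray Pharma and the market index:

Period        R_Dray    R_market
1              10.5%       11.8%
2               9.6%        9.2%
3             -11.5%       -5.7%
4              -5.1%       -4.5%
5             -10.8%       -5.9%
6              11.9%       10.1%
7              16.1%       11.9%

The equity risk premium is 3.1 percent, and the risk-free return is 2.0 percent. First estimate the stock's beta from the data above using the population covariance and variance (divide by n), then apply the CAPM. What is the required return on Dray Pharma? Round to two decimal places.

Mean R_i = (10.5 + 9.6 − 11.5 − 5.1 − 10.8 + 11.9 + 16.1) / 7 = 2.9571%
Mean R_m = (11.8 + 9.2 − 5.7 − 4.5 − 5.9 + 10.1 + 11.9) / 7 = 3.8429%
Σ(R_i − R̄_i)(R_m − R̄_m) = 596.6729  ⇒  Cov = 596.6729 / 7 = 85.2390
Σ(R_m − R̄_m)² = 451.6771  ⇒  Var(R_m) = 451.6771 / 7 = 64.5253
β = Cov / Var(R_m) = 85.2390 / 64.5253 = 1.3210
E(R) = R_f + β × MRP = 2.0% + 1.3210 × 3.1% = 6.10%

6.10%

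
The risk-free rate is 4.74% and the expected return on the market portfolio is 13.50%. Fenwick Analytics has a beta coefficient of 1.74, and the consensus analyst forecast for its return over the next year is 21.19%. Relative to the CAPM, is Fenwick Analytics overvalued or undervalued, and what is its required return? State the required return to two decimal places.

MRP = 13.50% − 4.74% = 8.76%
Required return = R_f + β·MRP = 4.74% + 1.74 × 8.76% = 19.98%
Forecast 21.19% > required 19.98% → the stock plots above the SML → undervalued.

Undervalued; required return 19.98%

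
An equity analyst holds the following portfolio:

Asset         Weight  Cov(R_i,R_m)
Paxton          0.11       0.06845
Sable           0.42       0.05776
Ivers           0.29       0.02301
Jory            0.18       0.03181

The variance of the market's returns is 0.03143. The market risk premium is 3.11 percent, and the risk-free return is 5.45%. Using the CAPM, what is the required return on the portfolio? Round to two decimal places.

9.82%

β_Paxton = 0.06845 / 0.03143 = 2.1779
β_Sable = 0.05776 / 0.03143 = 1.8377
β_Ivers = 0.02301 / 0.03143 = 0.7321
β_Jory = 0.03181 / 0.03143 = 1.0121
β_P = Σ w_i β_i = 0.11×2.1779 + 0.42×1.8377 + 0.29×0.7321 + 0.18×1.0121 = 1.4059
E(R_P) = R_f + β_P × MRP = 5.45% + 1.4059 × 3.11% = 9.82%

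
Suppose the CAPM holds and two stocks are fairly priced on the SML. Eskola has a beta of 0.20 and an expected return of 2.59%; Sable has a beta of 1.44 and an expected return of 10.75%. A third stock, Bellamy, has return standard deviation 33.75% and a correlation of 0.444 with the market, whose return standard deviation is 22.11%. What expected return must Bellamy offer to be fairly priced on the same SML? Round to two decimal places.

MRP = (10.75% − 2.59%) / (1.44 − 0.20) = 6.5806%
R_f = 2.59% − 0.20 × 6.5806% = 1.2739%
β_Bellamy = ρ·σ_i/σ_m = 0.444 × 33.75 / 22.11 = 0.6777
E(R_Bellamy) = R_f + β × MRP = 1.2739% + 0.6777 × 6.5806% = 5.73%

5.73%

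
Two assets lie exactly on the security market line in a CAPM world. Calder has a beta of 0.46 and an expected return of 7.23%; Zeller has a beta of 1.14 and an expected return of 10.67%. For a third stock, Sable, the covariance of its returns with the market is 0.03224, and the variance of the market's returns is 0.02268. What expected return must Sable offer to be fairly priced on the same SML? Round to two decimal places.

MRP = (10.67% − 7.23%) / (1.14 − 0.46) = 5.0588%
R_f = 7.23% − 0.46 × 5.0588% = 4.9030%
β_Sable = Cov / Var(R_m) = 0.03224 / 0.02268 = 1.4215
E(R_Sable) = R_f + β × MRP = 4.9030% + 1.4215 × 5.0588% = 12.09%

12.09%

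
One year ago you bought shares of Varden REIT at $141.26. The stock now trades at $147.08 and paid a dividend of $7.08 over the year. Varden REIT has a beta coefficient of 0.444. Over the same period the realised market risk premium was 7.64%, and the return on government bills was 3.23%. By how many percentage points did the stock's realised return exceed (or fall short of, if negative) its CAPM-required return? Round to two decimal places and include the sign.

Realised HPR = (P1 + D1 − P0) / P0 = (147.08 + 7.08 − 141.26) / 141.26 = 12.90 / 141.26 = 9.1321%
CAPM required = R_f + β·MRP = 3.23% + 0.444 × 7.64% = 6.62216%
α = realised − required = 9.1321% − 6.62216% = +2.51%

+2.51%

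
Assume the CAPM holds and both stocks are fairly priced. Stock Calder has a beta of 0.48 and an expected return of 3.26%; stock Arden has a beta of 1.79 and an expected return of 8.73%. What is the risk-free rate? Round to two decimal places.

Both satisfy E(R) = R_f + β·MRP, so the slope of the SML is
MRP = (8.73% − 3.26%) / (1.79 − 0.48) = 5.47% / 1.31 = 4.1756%
R_f = E(R_Calder) − β_Calder·MRP = 3.26% − 0.48 × 4.1756% = 1.2557%

1.26%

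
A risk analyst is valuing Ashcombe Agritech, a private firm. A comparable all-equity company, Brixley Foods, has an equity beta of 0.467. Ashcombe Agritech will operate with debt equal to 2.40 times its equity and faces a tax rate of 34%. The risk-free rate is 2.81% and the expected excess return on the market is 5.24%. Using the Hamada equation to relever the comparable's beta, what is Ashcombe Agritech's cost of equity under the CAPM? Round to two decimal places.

9.13%

β_L = β_U × [1 + (1 − t)(D/E)] = 0.467 × [1 + (1 − 0.34) × 2.40]
    = 0.467 × [1 + 0.66 × 2.40] = 0.467 × 2.5840 = 1.2067
E(R) = R_f + β_L × MRP = 2.81% + 1.2067 × 5.24% = 9.13%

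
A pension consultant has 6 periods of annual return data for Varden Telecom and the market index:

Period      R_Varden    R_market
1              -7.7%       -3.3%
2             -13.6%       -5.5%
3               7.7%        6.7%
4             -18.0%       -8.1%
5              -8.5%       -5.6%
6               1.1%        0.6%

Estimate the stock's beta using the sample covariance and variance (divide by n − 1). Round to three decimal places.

Mean R_i = (-7.7 − 13.6 + 7.7 − 18.0 − 8.5 + 1.1) / 6 = -6.5000%
Mean R_m = (-3.3 − 5.5 + 6.7 − 8.1 − 5.6 + 0.6) / 6 = -2.5333%
Σ(R_i − R̄_i)(R_m − R̄_m) = 247.0600  ⇒  Cov = 247.0600 / 5 = 49.4120
Σ(R_m − R̄_m)² = 144.8533  ⇒  Var(R_m) = 144.8533 / 5 = 28.9707
β = Cov / Var(R_m) = 49.4120 / 28.9707 = 1.7056

1.706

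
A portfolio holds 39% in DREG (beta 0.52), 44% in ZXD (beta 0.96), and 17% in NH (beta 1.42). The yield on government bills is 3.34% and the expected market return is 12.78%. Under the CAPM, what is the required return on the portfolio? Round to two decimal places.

β_P = Σ w_i β_i = 0.39×0.52 + 0.44×0.96 + 0.17×1.42 = 0.8666
MRP = 12.78% − 3.34% = 9.44%
E(R_P) = R_f + β_P × MRP = 3.34% + 0.8666 × 9.44% = 11.52%

11.52%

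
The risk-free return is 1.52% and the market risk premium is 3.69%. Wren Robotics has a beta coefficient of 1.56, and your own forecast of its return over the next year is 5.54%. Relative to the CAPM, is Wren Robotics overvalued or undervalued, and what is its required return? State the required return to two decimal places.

Required return = R_f + β·MRP = 1.52% + 1.56 × 3.69% = 7.28%
Forecast 5.54% < required 7.28% → the stock plots below the SML → overvalued.

Overvalued; required return 7.28%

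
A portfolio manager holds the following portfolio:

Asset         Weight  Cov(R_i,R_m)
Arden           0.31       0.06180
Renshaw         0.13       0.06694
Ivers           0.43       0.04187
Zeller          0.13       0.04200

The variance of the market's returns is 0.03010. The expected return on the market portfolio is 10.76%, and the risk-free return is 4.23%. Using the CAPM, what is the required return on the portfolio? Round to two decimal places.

β_Arden = 0.06180 / 0.03010 = 2.0532
β_Renshaw = 0.06694 / 0.03010 = 2.2239
β_Ivers = 0.04187 / 0.03010 = 1.3910
β_Zeller = 0.04200 / 0.03010 = 1.3953
β_P = Σ w_i β_i = 0.31×2.0532 + 0.13×2.2239 + 0.43×1.3910 + 0.13×1.3953 = 1.7051
MRP = 10.76% − 4.23% = 6.53%
E(R_P) = R_f + β_P × MRP = 4.23% + 1.7051 × 6.53% = 15.36%

15.36%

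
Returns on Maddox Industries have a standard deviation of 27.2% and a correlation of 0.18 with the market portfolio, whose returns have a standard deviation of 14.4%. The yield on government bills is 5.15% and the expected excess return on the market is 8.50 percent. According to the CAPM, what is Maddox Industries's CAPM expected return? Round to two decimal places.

8.04%

β = ρ × σ_i / σ_m = 0.18 × 27.2% / 14.4% = 0.3400
E(R) = 5.15% + 0.3400 × 8.50% = 8.04%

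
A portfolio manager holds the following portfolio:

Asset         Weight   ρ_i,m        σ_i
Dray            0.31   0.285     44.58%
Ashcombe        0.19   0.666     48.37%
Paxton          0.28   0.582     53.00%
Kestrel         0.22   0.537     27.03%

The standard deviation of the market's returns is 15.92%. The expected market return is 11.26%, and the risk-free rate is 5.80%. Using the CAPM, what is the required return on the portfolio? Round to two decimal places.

β_Dray = 0.285 × 44.58% / 15.92% = 0.7981
β_Ashcombe = 0.666 × 48.37% / 15.92% = 2.0235
β_Paxton = 0.582 × 53.00% / 15.92% = 1.9376
β_Kestrel = 0.537 × 27.03% / 15.92% = 0.9118
β_P = Σ w_i β_i = 0.31×0.7981 + 0.19×2.0235 + 0.28×1.9376 + 0.22×0.9118 = 1.3750
MRP = 11.26% − 5.80% = 5.46%
E(R_P) = R_f + β_P × MRP = 5.80% + 1.3750 × 5.46% = 13.31%

13.31%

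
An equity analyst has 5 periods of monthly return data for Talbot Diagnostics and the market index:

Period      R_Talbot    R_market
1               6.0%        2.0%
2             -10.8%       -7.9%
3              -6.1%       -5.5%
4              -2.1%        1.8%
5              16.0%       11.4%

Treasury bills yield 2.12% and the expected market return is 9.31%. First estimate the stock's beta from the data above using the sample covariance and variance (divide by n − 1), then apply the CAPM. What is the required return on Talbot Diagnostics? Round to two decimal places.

Mean R_i = (6.0 − 10.8 − 6.1 − 2.1 + 16.0) / 5 = 0.6000%
Mean R_m = (2.0 − 7.9 − 5.5 + 1.8 + 11.4) / 5 = 0.3600%
Σ(R_i − R̄_i)(R_m − R̄_m) = 308.4100  ⇒  Cov = 308.4100 / 4 = 77.1025
Σ(R_m − R̄_m)² = 229.2120  ⇒  Var(R_m) = 229.2120 / 4 = 57.3030
β = Cov / Var(R_m) = 77.1025 / 57.3030 = 1.3455
MRP = 9.31% − 2.12% = 7.19%
E(R) = R_f + β × MRP = 2.12% + 1.3455 × 7.19% = 11.79%

11.79%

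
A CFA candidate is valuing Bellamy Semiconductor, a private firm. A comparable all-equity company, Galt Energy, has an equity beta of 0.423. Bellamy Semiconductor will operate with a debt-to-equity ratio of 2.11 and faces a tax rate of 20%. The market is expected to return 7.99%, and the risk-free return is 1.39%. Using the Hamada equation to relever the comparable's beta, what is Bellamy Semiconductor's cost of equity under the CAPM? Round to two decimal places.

β_L = β_U × [1 + (1 − t)(D/E)] = 0.423 × [1 + (1 − 0.20) × 2.11]
    = 0.423 × [1 + 0.80 × 2.11] = 0.423 × 2.6880 = 1.1370
MRP = 7.99% − 1.39% = 6.60%
E(R) = R_f + β_L × MRP = 1.39% + 1.1370 × 6.60% = 8.89%

8.89%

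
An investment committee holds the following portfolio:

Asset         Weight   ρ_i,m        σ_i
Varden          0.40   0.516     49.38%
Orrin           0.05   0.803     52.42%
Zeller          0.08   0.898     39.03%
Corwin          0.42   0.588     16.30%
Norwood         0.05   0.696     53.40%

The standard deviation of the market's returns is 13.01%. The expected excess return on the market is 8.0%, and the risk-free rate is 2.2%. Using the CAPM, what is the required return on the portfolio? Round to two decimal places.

β_Varden = 0.516 × 49.38% / 13.01% = 1.9585
β_Orrin = 0.803 × 52.42% / 13.01% = 3.2355
β_Zeller = 0.898 × 39.03% / 13.01% = 2.6940
β_Corwin = 0.588 × 16.30% / 13.01% = 0.7367
β_Norwood = 0.696 × 53.40% / 13.01% = 2.8568
β_P = Σ w_i β_i = 0.40×1.9585 + 0.05×3.2355 + 0.08×2.6940 + 0.42×0.7367 + 0.05×2.8568 = 1.6129
E(R_P) = R_f + β_P × MRP = 2.2% + 1.6129 × 8.0% = 15.10%

15.10%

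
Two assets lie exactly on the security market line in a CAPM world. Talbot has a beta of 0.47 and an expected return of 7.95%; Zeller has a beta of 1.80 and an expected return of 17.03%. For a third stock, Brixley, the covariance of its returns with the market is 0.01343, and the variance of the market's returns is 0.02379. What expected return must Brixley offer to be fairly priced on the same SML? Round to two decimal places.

8.60%

MRP = (17.03% − 7.95%) / (1.80 − 0.47) = 6.8271%
R_f = 7.95% − 0.47 × 6.8271% = 4.7413%
β_Brixley = Cov / Var(R_m) = 0.01343 / 0.02379 = 0.5645
E(R_Brixley) = R_f + β × MRP = 4.7413% + 0.5645 × 6.8271% = 8.60%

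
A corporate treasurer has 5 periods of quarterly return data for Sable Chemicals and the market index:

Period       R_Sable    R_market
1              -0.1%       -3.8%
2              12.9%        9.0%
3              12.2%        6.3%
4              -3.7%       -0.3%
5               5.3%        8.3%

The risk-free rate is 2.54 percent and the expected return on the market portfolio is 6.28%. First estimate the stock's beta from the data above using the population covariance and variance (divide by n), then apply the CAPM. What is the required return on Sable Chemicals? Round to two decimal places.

Mean R_i = (-0.1 + 12.9 + 12.2 − 3.7 + 5.3) / 5 = 5.3200%
Mean R_m = (-3.8 + 9.0 + 6.3 − 0.3 + 8.3) / 5 = 3.9000%
Σ(R_i − R̄_i)(R_m − R̄_m) = 134.7000  ⇒  Cov = 134.7000 / 5 = 26.9400
Σ(R_m − R̄_m)² = 128.0600  ⇒  Var(R_m) = 128.0600 / 5 = 25.6120
β = Cov / Var(R_m) = 26.9400 / 25.6120 = 1.0519
MRP = 6.28% − 2.54% = 3.74%
E(R) = R_f + β × MRP = 2.54% + 1.0519 × 3.74% = 6.47%

6.47%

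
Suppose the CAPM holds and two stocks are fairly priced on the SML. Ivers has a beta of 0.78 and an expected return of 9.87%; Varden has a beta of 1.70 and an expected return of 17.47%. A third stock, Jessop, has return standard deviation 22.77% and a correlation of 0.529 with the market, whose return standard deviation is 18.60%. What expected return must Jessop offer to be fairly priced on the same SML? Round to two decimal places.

8.78%

MRP = (17.47% − 9.87%) / (1.70 − 0.78) = 8.2609%
R_f = 9.87% − 0.78 × 8.2609% = 3.4265%
β_Jessop = ρ·σ_i/σ_m = 0.529 × 22.77 / 18.60 = 0.6476
E(R_Jessop) = R_f + β × MRP = 3.4265% + 0.6476 × 8.2609% = 8.78%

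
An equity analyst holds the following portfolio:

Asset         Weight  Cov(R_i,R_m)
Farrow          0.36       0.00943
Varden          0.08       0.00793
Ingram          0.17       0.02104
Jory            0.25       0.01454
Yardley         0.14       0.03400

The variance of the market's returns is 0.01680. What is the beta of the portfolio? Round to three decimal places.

β_Farrow = 0.00943 / 0.01680 = 0.5613
β_Varden = 0.00793 / 0.01680 = 0.4720
β_Ingram = 0.02104 / 0.01680 = 1.2524
β_Jory = 0.01454 / 0.01680 = 0.8655
β_Yardley = 0.03400 / 0.01680 = 2.0238
β_P = Σ w_i β_i = 0.36×0.5613 + 0.08×0.4720 + 0.17×1.2524 + 0.25×0.8655 + 0.14×2.0238 = 0.9524

0.952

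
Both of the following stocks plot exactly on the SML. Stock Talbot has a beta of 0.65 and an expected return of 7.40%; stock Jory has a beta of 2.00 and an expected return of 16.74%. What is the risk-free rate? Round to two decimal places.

2.90%

Both satisfy E(R) = R_f + β·MRP, so the slope of the SML is
MRP = (16.74% − 7.40%) / (2.00 − 0.65) = 9.34% / 1.35 = 6.9185%
R_f = E(R_Talbot) − β_Talbot·MRP = 7.40% − 0.65 × 6.9185% = 2.9030%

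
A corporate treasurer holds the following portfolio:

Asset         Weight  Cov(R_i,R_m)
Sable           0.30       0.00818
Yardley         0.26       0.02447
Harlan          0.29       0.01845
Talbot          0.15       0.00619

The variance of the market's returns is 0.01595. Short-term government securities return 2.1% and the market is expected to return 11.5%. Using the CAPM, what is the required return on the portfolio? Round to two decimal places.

11.00%

β_Sable = 0.00818 / 0.01595 = 0.5129
β_Yardley = 0.02447 / 0.01595 = 1.5342
β_Harlan = 0.01845 / 0.01595 = 1.1567
β_Talbot = 0.00619 / 0.01595 = 0.3881
β_P = Σ w_i β_i = 0.30×0.5129 + 0.26×1.5342 + 0.29×1.1567 + 0.15×0.3881 = 0.9464
MRP = 11.5% − 2.1% = 9.40%
E(R_P) = R_f + β_P × MRP = 2.1% + 0.9464 × 9.4% = 11.00%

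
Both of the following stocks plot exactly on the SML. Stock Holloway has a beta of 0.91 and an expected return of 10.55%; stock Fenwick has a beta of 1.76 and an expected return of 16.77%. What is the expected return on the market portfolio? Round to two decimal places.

11.21%

Both satisfy E(R) = R_f + β·MRP, so the slope of the SML is
MRP = (16.77% − 10.55%) / (1.76 − 0.91) = 6.22% / 0.85 = 7.3176%
R_f = E(R_Holloway) − β_Holloway·MRP = 10.55% − 0.91 × 7.3176% = 3.8910%
E(R_m) = R_f + MRP = 3.8910% + 7.3176% = 11.21%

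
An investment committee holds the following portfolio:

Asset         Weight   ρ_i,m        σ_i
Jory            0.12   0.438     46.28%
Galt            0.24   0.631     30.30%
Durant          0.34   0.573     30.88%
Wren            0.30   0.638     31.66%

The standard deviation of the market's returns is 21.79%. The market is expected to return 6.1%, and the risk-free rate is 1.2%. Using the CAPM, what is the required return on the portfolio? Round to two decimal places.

5.49%

β_Jory = 0.438 × 46.28% / 21.79% = 0.9303
β_Galt = 0.631 × 30.30% / 21.79% = 0.8774
β_Durant = 0.573 × 30.88% / 21.79% = 0.8120
β_Wren = 0.638 × 31.66% / 21.79% = 0.9270
β_P = Σ w_i β_i = 0.12×0.9303 + 0.24×0.8774 + 0.34×0.8120 + 0.30×0.9270 = 0.8764
MRP = 6.1% − 1.2% = 4.90%
E(R_P) = R_f + β_P × MRP = 1.2% + 0.8764 × 4.9% = 5.49%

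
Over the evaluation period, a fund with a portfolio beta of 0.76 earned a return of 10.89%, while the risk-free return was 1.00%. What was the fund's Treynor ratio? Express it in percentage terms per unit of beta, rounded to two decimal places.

Treynor = (R_P − R_f) / β_P = (10.89% − 1.00%) / 0.7600 = 9.89% / 0.7600 = 13.01%

13.01%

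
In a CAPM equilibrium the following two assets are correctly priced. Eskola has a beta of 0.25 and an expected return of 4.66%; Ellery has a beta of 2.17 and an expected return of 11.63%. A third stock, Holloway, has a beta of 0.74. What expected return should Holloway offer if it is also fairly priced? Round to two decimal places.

6.44%

MRP (SML slope) = (11.63% − 4.66%) / (2.17 − 0.25) = 6.97% / 1.92 = 3.6302%
R_f (intercept) = 4.66% − 0.25 × 3.6302% = 3.7525%
E(R_Holloway) = R_f + β × MRP = 3.7525% + 0.74 × 3.6302% = 6.44%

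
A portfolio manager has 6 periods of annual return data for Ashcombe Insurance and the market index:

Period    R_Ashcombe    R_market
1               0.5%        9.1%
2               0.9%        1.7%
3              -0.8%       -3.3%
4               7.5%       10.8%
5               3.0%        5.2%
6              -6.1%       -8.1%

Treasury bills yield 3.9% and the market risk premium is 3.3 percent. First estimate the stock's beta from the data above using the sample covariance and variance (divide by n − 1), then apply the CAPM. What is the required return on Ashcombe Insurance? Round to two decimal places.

5.66%

Mean R_i = (0.5 + 0.9 − 0.8 + 7.5 + 3.0 − 6.1) / 6 = 0.8333%
Mean R_m = (9.1 + 1.7 − 3.3 + 10.8 + 5.2 − 8.1) / 6 = 2.5667%
Σ(R_i − R̄_i)(R_m − R̄_m) = 141.8967  ⇒  Cov = 141.8967 / 5 = 28.3793
Σ(R_m − R̄_m)² = 266.3533  ⇒  Var(R_m) = 266.3533 / 5 = 53.2707
β = Cov / Var(R_m) = 28.3793 / 53.2707 = 0.5327
E(R) = R_f + β × MRP = 3.9% + 0.5327 × 3.3% = 5.66%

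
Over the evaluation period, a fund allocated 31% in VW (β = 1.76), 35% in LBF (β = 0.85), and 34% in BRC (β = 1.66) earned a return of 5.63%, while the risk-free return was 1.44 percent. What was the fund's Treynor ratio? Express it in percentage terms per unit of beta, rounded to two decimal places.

2.98%

β_P = 0.31×1.76 + 0.35×0.85 + 0.34×1.66 = 1.4075
Treynor = (R_P − R_f) / β_P = (5.63% − 1.44%) / 1.4075 = 4.19% / 1.4075 = 2.98%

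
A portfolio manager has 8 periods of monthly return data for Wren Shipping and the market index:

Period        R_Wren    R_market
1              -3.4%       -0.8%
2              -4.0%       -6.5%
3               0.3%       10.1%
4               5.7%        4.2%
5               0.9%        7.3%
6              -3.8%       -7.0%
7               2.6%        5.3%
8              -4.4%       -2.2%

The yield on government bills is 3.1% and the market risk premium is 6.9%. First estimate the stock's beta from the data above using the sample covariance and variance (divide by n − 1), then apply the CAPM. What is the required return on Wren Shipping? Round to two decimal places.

Mean R_i = (-3.4 − 4.0 + 0.3 + 5.7 + 0.9 − 3.8 + 2.6 − 4.4) / 8 = -0.7625%
Mean R_m = (-0.8 − 6.5 + 10.1 + 4.2 + 7.3 − 7.0 + 5.3 − 2.2) / 8 = 1.3000%
Σ(R_i − R̄_i)(R_m − R̄_m) = 120.2500  ⇒  Cov = 120.2500 / 7 = 17.1786
Σ(R_m − R̄_m)² = 284.2400  ⇒  Var(R_m) = 284.2400 / 7 = 40.6057
β = Cov / Var(R_m) = 17.1786 / 40.6057 = 0.4231
E(R) = R_f + β × MRP = 3.1% + 0.4231 × 6.9% = 6.02%

6.02%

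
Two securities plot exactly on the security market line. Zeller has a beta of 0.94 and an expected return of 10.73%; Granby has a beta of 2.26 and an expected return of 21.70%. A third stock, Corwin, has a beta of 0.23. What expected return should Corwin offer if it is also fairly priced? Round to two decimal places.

MRP (SML slope) = (21.70% − 10.73%) / (2.26 − 0.94) = 10.97% / 1.32 = 8.3106%
R_f (intercept) = 10.73% − 0.94 × 8.3106% = 2.9180%
E(R_Corwin) = R_f + β × MRP = 2.9180% + 0.23 × 8.3106% = 4.83%

4.83%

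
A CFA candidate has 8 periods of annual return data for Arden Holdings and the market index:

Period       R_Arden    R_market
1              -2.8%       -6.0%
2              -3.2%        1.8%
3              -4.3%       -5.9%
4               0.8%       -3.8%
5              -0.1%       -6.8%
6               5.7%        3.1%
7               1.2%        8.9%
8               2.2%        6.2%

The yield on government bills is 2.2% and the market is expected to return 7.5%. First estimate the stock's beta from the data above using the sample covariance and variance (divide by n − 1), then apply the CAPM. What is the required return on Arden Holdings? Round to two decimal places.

Mean R_i = (-2.8 − 3.2 − 4.3 + 0.8 − 0.1 + 5.7 + 1.2 + 2.2) / 8 = -0.0625%
Mean R_m = (-6.0 + 1.8 − 5.9 − 3.8 − 6.8 + 3.1 + 8.9 + 6.2) / 8 = -0.3125%
Σ(R_i − R̄_i)(R_m − R̄_m) = 75.8838  ⇒  Cov = 75.8838 / 7 = 10.8405
Σ(R_m − R̄_m)² = 261.2088  ⇒  Var(R_m) = 261.2088 / 7 = 37.3155
β = Cov / Var(R_m) = 10.8405 / 37.3155 = 0.2905
MRP = 7.5% − 2.2% = 5.30%
E(R) = R_f + β × MRP = 2.2% + 0.2905 × 5.3% = 3.74%

3.74%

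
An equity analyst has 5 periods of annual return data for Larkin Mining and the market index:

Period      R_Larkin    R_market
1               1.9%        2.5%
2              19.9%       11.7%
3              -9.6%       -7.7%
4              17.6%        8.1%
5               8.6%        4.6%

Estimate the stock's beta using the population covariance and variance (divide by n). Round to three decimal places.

1.607

Mean R_i = (1.9 + 19.9 − 9.6 + 17.6 + 8.6) / 5 = 7.6800%
Mean R_m = (2.5 + 11.7 − 7.7 + 8.1 + 4.6) / 5 = 3.8400%
Σ(R_i − R̄_i)(R_m − R̄_m) = 346.1640  ⇒  Cov = 346.1640 / 5 = 69.2328
Σ(R_m − R̄_m)² = 215.4720  ⇒  Var(R_m) = 215.4720 / 5 = 43.0944
β = Cov / Var(R_m) = 69.2328 / 43.0944 = 1.6065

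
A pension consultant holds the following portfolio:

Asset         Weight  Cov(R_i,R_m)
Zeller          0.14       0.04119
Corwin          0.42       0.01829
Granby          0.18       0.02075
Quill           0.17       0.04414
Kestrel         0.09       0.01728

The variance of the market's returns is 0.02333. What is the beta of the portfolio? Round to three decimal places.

1.125

β_Zeller = 0.04119 / 0.02333 = 1.7655
β_Corwin = 0.01829 / 0.02333 = 0.7840
β_Granby = 0.02075 / 0.02333 = 0.8894
β_Quill = 0.04414 / 0.02333 = 1.8920
β_Kestrel = 0.01728 / 0.02333 = 0.7407
β_P = Σ w_i β_i = 0.14×1.7655 + 0.42×0.7840 + 0.18×0.8894 + 0.17×1.8920 + 0.09×0.7407 = 1.1248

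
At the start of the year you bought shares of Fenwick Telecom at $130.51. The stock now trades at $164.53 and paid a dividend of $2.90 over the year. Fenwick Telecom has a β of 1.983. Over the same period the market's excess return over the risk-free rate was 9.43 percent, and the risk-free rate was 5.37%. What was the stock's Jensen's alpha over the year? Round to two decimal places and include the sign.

Realised HPR = (P1 + D1 − P0) / P0 = (164.53 + 2.90 − 130.51) / 130.51 = 36.92 / 130.51 = 28.2890%
CAPM required = R_f + β·MRP = 5.37% + 1.983 × 9.43% = 24.06969%
α = realised − required = 28.2890% − 24.06969% = +4.22%

+4.22%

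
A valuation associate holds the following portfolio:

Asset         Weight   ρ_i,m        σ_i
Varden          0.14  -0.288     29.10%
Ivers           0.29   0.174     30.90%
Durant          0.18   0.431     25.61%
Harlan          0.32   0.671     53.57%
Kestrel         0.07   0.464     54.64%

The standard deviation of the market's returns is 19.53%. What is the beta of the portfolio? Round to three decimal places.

β_Varden = -0.288 × 29.10% / 19.53% = -0.4291
β_Ivers = 0.174 × 30.90% / 19.53% = 0.2753
β_Durant = 0.431 × 25.61% / 19.53% = 0.5652
β_Harlan = 0.671 × 53.57% / 19.53% = 1.8405
β_Kestrel = 0.464 × 54.64% / 19.53% = 1.2982
β_P = Σ w_i β_i = 0.14×-0.4291 + 0.29×0.2753 + 0.18×0.5652 + 0.32×1.8405 + 0.07×1.2982 = 0.8013

0.801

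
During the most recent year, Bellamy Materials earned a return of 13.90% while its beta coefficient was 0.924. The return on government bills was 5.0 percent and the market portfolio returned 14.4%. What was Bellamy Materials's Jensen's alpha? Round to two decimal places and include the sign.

+0.21%

Market excess return = 14.4% − 5.0% = 9.40%
CAPM benchmark = R_f + β(R_m − R_f) = 5.0% + 0.924 × 9.4% = 13.6856%
α = actual − benchmark = 13.90% − 13.6856% = +0.21%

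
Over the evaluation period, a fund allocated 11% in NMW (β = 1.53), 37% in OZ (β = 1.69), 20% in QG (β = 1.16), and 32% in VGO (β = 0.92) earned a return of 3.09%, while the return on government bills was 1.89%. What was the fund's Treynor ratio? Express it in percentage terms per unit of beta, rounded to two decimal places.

0.91%

β_P = 0.11×1.53 + 0.37×1.69 + 0.20×1.16 + 0.32×0.92 = 1.3200
Treynor = (R_P − R_f) / β_P = (3.09% − 1.89%) / 1.3200 = 1.20% / 1.3200 = 0.91%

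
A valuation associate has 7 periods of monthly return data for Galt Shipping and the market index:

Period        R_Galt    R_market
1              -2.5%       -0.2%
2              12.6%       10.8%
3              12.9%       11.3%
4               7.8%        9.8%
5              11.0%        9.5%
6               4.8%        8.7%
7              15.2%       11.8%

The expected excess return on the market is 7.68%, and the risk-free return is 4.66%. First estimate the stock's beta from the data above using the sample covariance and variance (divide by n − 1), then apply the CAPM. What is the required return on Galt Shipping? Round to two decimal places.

Mean R_i = (-2.5 + 12.6 + 12.9 + 7.8 + 11.0 + 4.8 + 15.2) / 7 = 8.8286%
Mean R_m = (-0.2 + 10.8 + 11.3 + 9.8 + 9.5 + 8.7 + 11.8) / 7 = 8.8143%
Σ(R_i − R̄_i)(R_m − R̄_m) = 139.6871  ⇒  Cov = 139.6871 / 6 = 23.2812
Σ(R_m − R̄_m)² = 101.7486  ⇒  Var(R_m) = 101.7486 / 6 = 16.9581
β = Cov / Var(R_m) = 23.2812 / 16.9581 = 1.3729
E(R) = R_f + β × MRP = 4.66% + 1.3729 × 7.68% = 15.20%

15.20%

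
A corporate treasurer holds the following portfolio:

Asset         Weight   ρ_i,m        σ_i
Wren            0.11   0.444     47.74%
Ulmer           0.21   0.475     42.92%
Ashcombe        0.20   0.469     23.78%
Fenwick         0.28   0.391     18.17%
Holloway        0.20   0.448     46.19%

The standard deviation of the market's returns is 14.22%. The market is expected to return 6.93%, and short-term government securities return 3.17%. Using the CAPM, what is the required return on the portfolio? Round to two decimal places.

7.13%

β_Wren = 0.444 × 47.74% / 14.22% = 1.4906
β_Ulmer = 0.475 × 42.92% / 14.22% = 1.4337
β_Ashcombe = 0.469 × 23.78% / 14.22% = 0.7843
β_Fenwick = 0.391 × 18.17% / 14.22% = 0.4996
β_Holloway = 0.448 × 46.19% / 14.22% = 1.4552
β_P = Σ w_i β_i = 0.11×1.4906 + 0.21×1.4337 + 0.20×0.7843 + 0.28×0.4996 + 0.20×1.4552 = 1.0528
MRP = 6.93% − 3.17% = 3.76%
E(R_P) = R_f + β_P × MRP = 3.17% + 1.0528 × 3.76% = 7.13%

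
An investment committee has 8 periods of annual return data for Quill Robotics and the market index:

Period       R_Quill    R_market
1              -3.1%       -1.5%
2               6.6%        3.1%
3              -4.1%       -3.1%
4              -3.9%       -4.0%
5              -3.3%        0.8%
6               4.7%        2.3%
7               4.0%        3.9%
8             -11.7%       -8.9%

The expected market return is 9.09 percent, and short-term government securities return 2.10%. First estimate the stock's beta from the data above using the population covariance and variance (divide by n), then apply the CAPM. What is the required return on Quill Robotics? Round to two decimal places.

11.24%

Mean R_i = (-3.1 + 6.6 − 4.1 − 3.9 − 3.3 + 4.7 + 4.0 − 11.7) / 8 = -1.3500%
Mean R_m = (-1.5 + 3.1 − 3.1 − 4.0 + 0.8 + 2.3 + 3.9 − 8.9) / 8 = -0.9250%
Σ(R_i − R̄_i)(R_m − R̄_m) = 171.3300  ⇒  Cov = 171.3300 / 8 = 21.4163
Σ(R_m − R̄_m)² = 130.9750  ⇒  Var(R_m) = 130.9750 / 8 = 16.3719
β = Cov / Var(R_m) = 21.4163 / 16.3719 = 1.3081
MRP = 9.09% − 2.10% = 6.99%
E(R) = R_f + β × MRP = 2.10% + 1.3081 × 6.99% = 11.24%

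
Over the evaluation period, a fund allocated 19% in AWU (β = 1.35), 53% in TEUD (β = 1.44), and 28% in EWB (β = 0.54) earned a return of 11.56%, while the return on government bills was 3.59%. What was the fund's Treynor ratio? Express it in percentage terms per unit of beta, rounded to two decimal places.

6.81%

β_P = 0.19×1.35 + 0.53×1.44 + 0.28×0.54 = 1.1709
Treynor = (R_P − R_f) / β_P = (11.56% − 3.59%) / 1.1709 = 7.97% / 1.1709 = 6.81%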